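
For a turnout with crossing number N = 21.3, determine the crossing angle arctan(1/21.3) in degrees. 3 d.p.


1/N = 1/21.3 = 0.046948
angle = arctan(0.046948) = 0.046914 rad
angle = 0.046914 * 180/pi = 2.688 degrees

2.688


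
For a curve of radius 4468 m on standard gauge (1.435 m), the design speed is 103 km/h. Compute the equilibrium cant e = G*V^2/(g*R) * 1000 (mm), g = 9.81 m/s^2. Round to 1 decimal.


Convert speed: V = 103 / 3.6 = 28.6111 m/s
Apply formula: e = 1.435 * 28.6111^2 / (9.81 * 4468)
e = 1.435 * 818.5957 / 43831.08
e = 0.0268 m = 26.8 mm

26.8


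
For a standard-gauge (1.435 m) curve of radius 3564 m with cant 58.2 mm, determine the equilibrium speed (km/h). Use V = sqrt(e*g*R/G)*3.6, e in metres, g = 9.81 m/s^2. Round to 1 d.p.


Convert cant: e = 58.2 mm = 0.0582 m
V_ms = sqrt(0.0582 * 9.81 * 3564 / 1.435)
V_ms = sqrt(1418.005079) = 37.6564 m/s
V = 37.6564 * 3.6 = 135.6 km/h

135.6


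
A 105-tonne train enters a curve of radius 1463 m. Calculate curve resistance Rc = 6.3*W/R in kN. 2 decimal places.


Rc = 6.3 * W / R
Rc = 6.3 * 105 / 1463
Rc = 661.5 / 1463
Rc = 0.45 kN

0.45


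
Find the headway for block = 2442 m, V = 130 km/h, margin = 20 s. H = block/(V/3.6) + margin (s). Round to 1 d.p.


V = 130 / 3.6 = 36.1111 m/s
Block traversal time = 2442 / 36.1111 = 67.6246 s
Headway = 67.6246 + 20
Headway = 87.6 s

87.6


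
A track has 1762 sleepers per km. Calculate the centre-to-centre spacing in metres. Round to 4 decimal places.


Spacing = 1000 m / number of sleepers
Spacing = 1000 / 1762
Spacing = 0.5675 m

0.5675


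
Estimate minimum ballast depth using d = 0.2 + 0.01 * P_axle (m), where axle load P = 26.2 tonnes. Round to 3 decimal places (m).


d = 0.2 + 0.01 * 26.2
d = 0.2 + 0.262
d = 0.462 m

0.462


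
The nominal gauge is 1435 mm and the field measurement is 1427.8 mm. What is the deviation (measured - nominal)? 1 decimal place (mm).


Deviation = measured - nominal
Deviation = 1427.8 - 1435
Deviation = -7.2 mm

-7.2


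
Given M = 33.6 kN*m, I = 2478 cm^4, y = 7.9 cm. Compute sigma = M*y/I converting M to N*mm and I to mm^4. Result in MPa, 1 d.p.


Convert units:
M = 33.6 kN*m = 33600000 N*mm
y = 7.9 cm = 79 mm
I = 2478 cm^4 = 24780000 mm^4
sigma = 33600000 * 79 / 24780000
sigma = 107.1 MPa

107.1


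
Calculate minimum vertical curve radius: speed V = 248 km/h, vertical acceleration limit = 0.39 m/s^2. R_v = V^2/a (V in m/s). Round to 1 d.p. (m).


Convert speed: V = 248 / 3.6 = 68.8889 m/s
V^2 = 4745.679 m^2/s^2
R_v = 4745.679 / 0.39
R_v = 12168.4 m

12168.4


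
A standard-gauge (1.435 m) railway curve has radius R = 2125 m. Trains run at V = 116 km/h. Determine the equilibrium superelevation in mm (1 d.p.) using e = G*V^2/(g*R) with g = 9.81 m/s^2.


Convert speed: V = 116 / 3.6 = 32.2222 m/s
Apply formula: e = 1.435 * 32.2222^2 / (9.81 * 2125)
e = 1.435 * 1038.2716 / 20846.25
e = 0.071472 m = 71.5 mm

71.5


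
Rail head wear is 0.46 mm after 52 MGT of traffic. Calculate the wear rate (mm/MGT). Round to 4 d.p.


Wear rate = total wear / cumulative tonnage
Rate = 0.46 / 52
Rate = 0.0088 mm/MGT

0.0088


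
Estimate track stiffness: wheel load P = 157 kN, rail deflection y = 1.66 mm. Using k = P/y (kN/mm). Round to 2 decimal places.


Track stiffness k = P / y
k = 157 / 1.66
k = 94.58 kN/mm

94.58


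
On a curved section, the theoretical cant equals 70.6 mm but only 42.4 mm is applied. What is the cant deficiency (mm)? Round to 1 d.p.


Cant deficiency = equilibrium cant - actual cant
CD = 70.6 - 42.4
CD = 28.2 mm

28.2


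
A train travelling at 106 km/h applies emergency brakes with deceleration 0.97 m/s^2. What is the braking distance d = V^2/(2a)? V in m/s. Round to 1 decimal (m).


Convert speed: V = 106 / 3.6 = 29.4444 m/s
V^2 = 866.9753
d = 866.9753 / (2 * 0.97)
d = 866.9753 / 1.94
d = 446.9 m

446.9


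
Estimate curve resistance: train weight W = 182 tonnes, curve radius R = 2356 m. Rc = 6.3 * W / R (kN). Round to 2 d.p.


Rc = 6.3 * W / R
Rc = 6.3 * 182 / 2356
Rc = 1146.6 / 2356
Rc = 0.49 kN

0.49


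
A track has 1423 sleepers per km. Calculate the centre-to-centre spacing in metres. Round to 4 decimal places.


Spacing = 1000 m / number of sleepers
Spacing = 1000 / 1423
Spacing = 0.7027 m

0.7027


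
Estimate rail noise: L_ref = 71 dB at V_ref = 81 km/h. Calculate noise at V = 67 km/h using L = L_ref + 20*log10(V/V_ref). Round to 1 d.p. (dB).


V/V_ref = 67 / 81 = 0.82716
log10(0.82716) = -0.08241
20 * -0.08241 = -1.6482
L = 71 + -1.6482 = 69.4 dB

69.4


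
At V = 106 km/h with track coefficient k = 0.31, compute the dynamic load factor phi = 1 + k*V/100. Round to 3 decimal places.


phi = 1 + k * V / 100
phi = 1 + 0.31 * 106 / 100
phi = 1 + 0.3286
phi = 1.329

1.329


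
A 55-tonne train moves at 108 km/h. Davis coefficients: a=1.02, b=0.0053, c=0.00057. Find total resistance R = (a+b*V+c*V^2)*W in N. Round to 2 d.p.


b*V = 0.0053 * 108 = 0.5724
c*V^2 = 0.00057 * 11664 = 6.64848
R_per_t = 1.02 + 0.5724 + 6.64848 = 8.24088 N/t
R_total = 8.24088 * 55 = 453.25 N

453.25


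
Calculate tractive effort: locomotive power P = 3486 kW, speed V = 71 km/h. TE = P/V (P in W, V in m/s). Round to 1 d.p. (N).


Convert: P = 3486 kW = 3486000 W
V = 71 / 3.6 = 19.7222 m/s
TE = 3486000 / 19.7222
TE = 176754.9 N

176754.9


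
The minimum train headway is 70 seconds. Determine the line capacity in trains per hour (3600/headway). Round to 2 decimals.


Capacity = 3600 / headway
Capacity = 3600 / 70
Capacity = 51.43 trains/hour

51.43


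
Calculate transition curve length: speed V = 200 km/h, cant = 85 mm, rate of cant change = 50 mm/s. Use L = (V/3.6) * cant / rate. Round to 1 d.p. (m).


Convert speed: V = 200 / 3.6 = 55.5556 m/s
L = 55.5556 * 85 / 50
L = 4722.2222 / 50
L = 94.4 m

94.4


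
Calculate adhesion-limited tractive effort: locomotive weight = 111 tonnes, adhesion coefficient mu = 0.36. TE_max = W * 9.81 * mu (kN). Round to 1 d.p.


TE_max = W * g * mu
TE_max = 111 * 9.81 * 0.36
TE_max = 1088.91 * 0.36
TE_max = 392.0 kN

392.0


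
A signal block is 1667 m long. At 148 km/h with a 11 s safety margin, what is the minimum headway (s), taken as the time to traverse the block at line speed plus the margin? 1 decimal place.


V = 148 / 3.6 = 41.1111 m/s
Block traversal time = 1667 / 41.1111 = 40.5486 s
Headway = 40.5486 + 11
Headway = 51.5 s

51.5


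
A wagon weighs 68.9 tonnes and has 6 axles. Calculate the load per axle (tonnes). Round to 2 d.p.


Load per axle = total weight / number of axles
Load = 68.9 / 6
Load = 11.48 tonnes

11.48


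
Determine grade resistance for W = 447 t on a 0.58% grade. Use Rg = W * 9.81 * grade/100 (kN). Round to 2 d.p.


Rg = W * 9.81 * grade / 100
Rg = 447 * 9.81 * 0.58 / 100
Rg = 4385.07 * 0.0058
Rg = 25.43 kN

25.43


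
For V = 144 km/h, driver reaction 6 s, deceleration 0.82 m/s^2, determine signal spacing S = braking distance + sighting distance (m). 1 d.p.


V = 144 / 3.6 = 40.0 m/s
Braking distance = 40.0^2 / (2*0.82) = 975.6098 m
Sighting distance = 40.0 * 6 = 240.0 m
S = 975.6098 + 240.0 = 1215.6 m

1215.6


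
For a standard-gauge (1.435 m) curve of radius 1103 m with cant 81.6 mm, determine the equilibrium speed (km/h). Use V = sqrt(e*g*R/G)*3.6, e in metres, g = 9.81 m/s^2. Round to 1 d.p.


Convert cant: e = 81.6 mm = 0.0816 m
V_ms = sqrt(0.0816 * 9.81 * 1103 / 1.435)
V_ms = sqrt(615.294138) = 24.8051 m/s
V = 24.8051 * 3.6 = 89.3 km/h

89.3


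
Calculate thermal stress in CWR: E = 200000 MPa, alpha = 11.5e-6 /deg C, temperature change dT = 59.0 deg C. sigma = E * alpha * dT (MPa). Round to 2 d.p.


sigma = E * alpha * dT
sigma = 200000 * 11.5e-6 * 59.0
sigma = 2.3 * 59.0
sigma = 135.70 MPa

135.70


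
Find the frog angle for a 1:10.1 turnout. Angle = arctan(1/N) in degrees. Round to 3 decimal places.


1/N = 1/10.1 = 0.09901
angle = arctan(0.09901) = 0.098688 rad
angle = 0.098688 * 180/pi = 5.654 degrees

5.654


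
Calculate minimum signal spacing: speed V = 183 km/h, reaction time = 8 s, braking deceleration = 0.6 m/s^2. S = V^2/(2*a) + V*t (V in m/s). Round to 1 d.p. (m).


V = 183 / 3.6 = 50.8333 m/s
Braking distance = 50.8333^2 / (2*0.6) = 2153.3565 m
Sighting distance = 50.8333 * 8 = 406.6667 m
S = 2153.3565 + 406.6667 = 2560.0 m

2560.0


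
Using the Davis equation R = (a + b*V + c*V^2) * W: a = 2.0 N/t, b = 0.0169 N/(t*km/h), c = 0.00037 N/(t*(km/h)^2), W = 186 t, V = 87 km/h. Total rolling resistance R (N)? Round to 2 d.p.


b*V = 0.0169 * 87 = 1.4703
c*V^2 = 0.00037 * 7569 = 2.80053
R_per_t = 2.0 + 1.4703 + 2.80053 = 6.27083 N/t
R_total = 6.27083 * 186 = 1166.37 N

1166.37


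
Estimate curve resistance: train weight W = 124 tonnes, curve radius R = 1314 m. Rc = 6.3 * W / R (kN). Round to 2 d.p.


Rc = 6.3 * W / R
Rc = 6.3 * 124 / 1314
Rc = 781.2 / 1314
Rc = 0.59 kN

0.59


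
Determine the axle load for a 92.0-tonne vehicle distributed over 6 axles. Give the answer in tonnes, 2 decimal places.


Load per axle = total weight / number of axles
Load = 92.0 / 6
Load = 15.33 tonnes

15.33


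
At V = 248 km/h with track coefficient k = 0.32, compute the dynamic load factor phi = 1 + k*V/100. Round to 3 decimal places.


phi = 1 + k * V / 100
phi = 1 + 0.32 * 248 / 100
phi = 1 + 0.7936
phi = 1.794

1.794


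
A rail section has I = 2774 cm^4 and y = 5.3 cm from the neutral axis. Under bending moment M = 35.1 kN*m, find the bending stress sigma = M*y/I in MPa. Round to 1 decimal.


Convert units:
M = 35.1 kN*m = 35100000 N*mm
y = 5.3 cm = 53 mm
I = 2774 cm^4 = 27740000 mm^4
sigma = 35100000 * 53 / 27740000
sigma = 67.1 MPa

67.1


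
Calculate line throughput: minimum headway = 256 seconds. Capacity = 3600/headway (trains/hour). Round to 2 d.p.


Capacity = 3600 / headway
Capacity = 3600 / 256
Capacity = 14.06 trains/hour

14.06


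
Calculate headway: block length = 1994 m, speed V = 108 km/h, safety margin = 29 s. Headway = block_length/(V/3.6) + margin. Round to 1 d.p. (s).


V = 108 / 3.6 = 30.0 m/s
Block traversal time = 1994 / 30.0 = 66.4667 s
Headway = 66.4667 + 29
Headway = 95.5 s

95.5


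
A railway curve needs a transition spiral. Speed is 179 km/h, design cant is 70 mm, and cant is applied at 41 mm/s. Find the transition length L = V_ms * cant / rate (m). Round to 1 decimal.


Convert speed: V = 179 / 3.6 = 49.7222 m/s
L = 49.7222 * 70 / 41
L = 3480.5556 / 41
L = 84.9 m

84.9


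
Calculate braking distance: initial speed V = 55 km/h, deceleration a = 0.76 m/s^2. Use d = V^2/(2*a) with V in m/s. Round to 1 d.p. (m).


Convert speed: V = 55 / 3.6 = 15.2778 m/s
V^2 = 233.4105
d = 233.4105 / (2 * 0.76)
d = 233.4105 / 1.52
d = 153.6 m

153.6


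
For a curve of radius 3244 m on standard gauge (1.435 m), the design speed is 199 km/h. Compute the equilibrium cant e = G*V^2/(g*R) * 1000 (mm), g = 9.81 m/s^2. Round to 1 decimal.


Convert speed: V = 199 / 3.6 = 55.2778 m/s
Apply formula: e = 1.435 * 55.2778^2 / (9.81 * 3244)
e = 1.435 * 3055.6327 / 31823.64
e = 0.137785 m = 137.8 mm

137.8


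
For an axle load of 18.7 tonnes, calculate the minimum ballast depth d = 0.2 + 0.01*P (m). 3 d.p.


d = 0.2 + 0.01 * 18.7
d = 0.2 + 0.187
d = 0.387 m

0.387


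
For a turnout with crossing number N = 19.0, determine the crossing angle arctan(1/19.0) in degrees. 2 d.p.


1/N = 1/19.0 = 0.052632
angle = arctan(0.052632) = 0.052583 rad
angle = 0.052583 * 180/pi = 3.01 degrees

3.01


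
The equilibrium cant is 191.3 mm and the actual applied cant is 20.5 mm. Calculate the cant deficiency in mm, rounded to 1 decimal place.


Cant deficiency = equilibrium cant - actual cant
CD = 191.3 - 20.5
CD = 170.8 mm

170.8


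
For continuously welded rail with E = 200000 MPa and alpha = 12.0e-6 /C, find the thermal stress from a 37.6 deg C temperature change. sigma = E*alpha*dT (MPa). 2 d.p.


sigma = E * alpha * dT
sigma = 200000 * 12.0e-6 * 37.6
sigma = 2.4 * 37.6
sigma = 90.24 MPa

90.24


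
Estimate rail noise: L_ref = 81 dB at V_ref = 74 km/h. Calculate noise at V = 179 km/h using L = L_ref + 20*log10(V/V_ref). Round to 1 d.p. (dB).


V/V_ref = 179 / 74 = 2.418919
log10(2.418919) = 0.383621
20 * 0.383621 = 7.6724
L = 81 + 7.6724 = 88.7 dB

88.7


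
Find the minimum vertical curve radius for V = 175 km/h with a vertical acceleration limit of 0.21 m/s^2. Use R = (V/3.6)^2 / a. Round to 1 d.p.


Convert speed: V = 175 / 3.6 = 48.6111 m/s
V^2 = 2363.0401 m^2/s^2
R_v = 2363.0401 / 0.21
R_v = 11252.6 m

11252.6


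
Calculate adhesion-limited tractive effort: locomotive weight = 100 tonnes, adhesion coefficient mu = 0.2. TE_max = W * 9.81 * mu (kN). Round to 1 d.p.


TE_max = W * g * mu
TE_max = 100 * 9.81 * 0.2
TE_max = 981.0 * 0.2
TE_max = 196.2 kN

196.2


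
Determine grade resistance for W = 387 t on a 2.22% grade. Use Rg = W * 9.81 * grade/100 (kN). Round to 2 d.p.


Rg = W * 9.81 * grade / 100
Rg = 387 * 9.81 * 2.22 / 100
Rg = 3796.47 * 0.0222
Rg = 84.28 kN

84.28


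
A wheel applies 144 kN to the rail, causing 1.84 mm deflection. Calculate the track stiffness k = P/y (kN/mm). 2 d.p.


Track stiffness k = P / y
k = 144 / 1.84
k = 78.26 kN/mm

78.26


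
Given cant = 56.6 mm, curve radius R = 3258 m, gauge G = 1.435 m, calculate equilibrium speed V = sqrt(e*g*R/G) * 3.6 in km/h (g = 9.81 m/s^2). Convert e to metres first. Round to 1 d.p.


Convert cant: e = 56.6 mm = 0.0566 m
V_ms = sqrt(0.0566 * 9.81 * 3258 / 1.435)
V_ms = sqrt(1260.621232) = 35.5052 m/s
V = 35.5052 * 3.6 = 127.8 km/h

127.8


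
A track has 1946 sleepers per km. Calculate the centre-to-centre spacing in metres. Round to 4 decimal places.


Spacing = 1000 m / number of sleepers
Spacing = 1000 / 1946
Spacing = 0.5139 m

0.5139


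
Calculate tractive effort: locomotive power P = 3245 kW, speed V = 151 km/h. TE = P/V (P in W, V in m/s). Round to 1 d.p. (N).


Convert: P = 3245 kW = 3245000 W
V = 151 / 3.6 = 41.9444 m/s
TE = 3245000 / 41.9444
TE = 77364.2 N

77364.2


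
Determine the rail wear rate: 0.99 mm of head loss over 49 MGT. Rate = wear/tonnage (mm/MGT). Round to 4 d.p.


Wear rate = total wear / cumulative tonnage
Rate = 0.99 / 49
Rate = 0.0202 mm/MGT

0.0202


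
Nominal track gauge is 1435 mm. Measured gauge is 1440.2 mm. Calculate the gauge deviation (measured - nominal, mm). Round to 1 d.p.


Deviation = measured - nominal
Deviation = 1440.2 - 1435
Deviation = 5.2 mm

5.2


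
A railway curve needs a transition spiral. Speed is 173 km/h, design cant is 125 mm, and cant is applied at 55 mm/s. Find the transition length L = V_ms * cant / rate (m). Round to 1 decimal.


Convert speed: V = 173 / 3.6 = 48.0556 m/s
L = 48.0556 * 125 / 55
L = 6006.9444 / 55
L = 109.2 m

109.2


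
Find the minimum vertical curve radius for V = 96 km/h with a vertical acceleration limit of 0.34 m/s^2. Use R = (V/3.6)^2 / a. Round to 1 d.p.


Convert speed: V = 96 / 3.6 = 26.6667 m/s
V^2 = 711.1111 m^2/s^2
R_v = 711.1111 / 0.34
R_v = 2091.5 m

2091.5


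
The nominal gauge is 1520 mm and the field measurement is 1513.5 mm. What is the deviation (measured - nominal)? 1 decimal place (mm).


Deviation = measured - nominal
Deviation = 1513.5 - 1520
Deviation = -6.5 mm

-6.5


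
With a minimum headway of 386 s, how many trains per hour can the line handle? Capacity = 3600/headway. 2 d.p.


Capacity = 3600 / headway
Capacity = 3600 / 386
Capacity = 9.33 trains/hour

9.33


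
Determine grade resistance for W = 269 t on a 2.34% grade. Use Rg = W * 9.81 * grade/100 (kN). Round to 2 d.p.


Rg = W * 9.81 * grade / 100
Rg = 269 * 9.81 * 2.34 / 100
Rg = 2638.89 * 0.0234
Rg = 61.75 kN

61.75


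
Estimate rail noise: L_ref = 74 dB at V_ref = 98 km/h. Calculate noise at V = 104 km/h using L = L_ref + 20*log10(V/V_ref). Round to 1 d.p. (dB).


V/V_ref = 104 / 98 = 1.061224
log10(1.061224) = 0.025807
20 * 0.025807 = 0.5161
L = 74 + 0.5161 = 74.5 dB

74.5


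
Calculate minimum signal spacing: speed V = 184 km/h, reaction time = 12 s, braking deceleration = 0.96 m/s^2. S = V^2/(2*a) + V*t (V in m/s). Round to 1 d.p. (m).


V = 184 / 3.6 = 51.1111 m/s
Braking distance = 51.1111^2 / (2*0.96) = 1360.5967 m
Sighting distance = 51.1111 * 12 = 613.3333 m
S = 1360.5967 + 613.3333 = 1973.9 m

1973.9


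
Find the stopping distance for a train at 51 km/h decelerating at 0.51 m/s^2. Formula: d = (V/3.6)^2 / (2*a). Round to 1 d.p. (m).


Convert speed: V = 51 / 3.6 = 14.1667 m/s
V^2 = 200.6944
d = 200.6944 / (2 * 0.51)
d = 200.6944 / 1.02
d = 196.8 m

196.8


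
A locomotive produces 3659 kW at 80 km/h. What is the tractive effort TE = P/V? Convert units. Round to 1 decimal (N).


Convert: P = 3659 kW = 3659000 W
V = 80 / 3.6 = 22.2222 m/s
TE = 3659000 / 22.2222
TE = 164655.0 N

164655.0


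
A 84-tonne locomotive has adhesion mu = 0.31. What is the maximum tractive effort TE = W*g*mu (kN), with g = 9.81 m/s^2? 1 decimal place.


TE_max = W * g * mu
TE_max = 84 * 9.81 * 0.31
TE_max = 824.04 * 0.31
TE_max = 255.5 kN

255.5


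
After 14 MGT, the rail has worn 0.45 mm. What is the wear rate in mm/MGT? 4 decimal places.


Wear rate = total wear / cumulative tonnage
Rate = 0.45 / 14
Rate = 0.0321 mm/MGT

0.0321


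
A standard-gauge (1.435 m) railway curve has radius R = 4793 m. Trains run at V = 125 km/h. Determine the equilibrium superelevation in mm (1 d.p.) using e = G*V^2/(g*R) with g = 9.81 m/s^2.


Convert speed: V = 125 / 3.6 = 34.7222 m/s
Apply formula: e = 1.435 * 34.7222^2 / (9.81 * 4793)
e = 1.435 * 1205.6327 / 47019.33
e = 0.036795 m = 36.8 mm

36.8


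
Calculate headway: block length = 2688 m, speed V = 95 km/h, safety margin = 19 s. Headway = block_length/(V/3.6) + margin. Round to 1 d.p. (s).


V = 95 / 3.6 = 26.3889 m/s
Block traversal time = 2688 / 26.3889 = 101.8611 s
Headway = 101.8611 + 19
Headway = 120.9 s

120.9


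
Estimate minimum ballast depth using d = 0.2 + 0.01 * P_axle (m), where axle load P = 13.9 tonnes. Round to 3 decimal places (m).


d = 0.2 + 0.01 * 13.9
d = 0.2 + 0.139
d = 0.339 m

0.339


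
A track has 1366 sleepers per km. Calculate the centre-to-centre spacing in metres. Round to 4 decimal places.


Spacing = 1000 m / number of sleepers
Spacing = 1000 / 1366
Spacing = 0.7321 m

0.7321


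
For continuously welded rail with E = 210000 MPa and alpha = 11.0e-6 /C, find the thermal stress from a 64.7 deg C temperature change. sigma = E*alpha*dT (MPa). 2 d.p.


sigma = E * alpha * dT
sigma = 210000 * 11.0e-6 * 64.7
sigma = 2.31 * 64.7
sigma = 149.46 MPa

149.46


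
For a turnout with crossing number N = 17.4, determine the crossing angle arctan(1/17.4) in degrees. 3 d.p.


1/N = 1/17.4 = 0.057471
angle = arctan(0.057471) = 0.057408 rad
angle = 0.057408 * 180/pi = 3.289 degrees

3.289


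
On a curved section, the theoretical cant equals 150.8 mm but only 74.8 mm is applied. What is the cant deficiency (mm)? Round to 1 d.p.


Cant deficiency = equilibrium cant - actual cant
CD = 150.8 - 74.8
CD = 76.0 mm

76.0


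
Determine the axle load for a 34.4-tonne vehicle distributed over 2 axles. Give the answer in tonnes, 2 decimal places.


Load per axle = total weight / number of axles
Load = 34.4 / 2
Load = 17.20 tonnes

17.20


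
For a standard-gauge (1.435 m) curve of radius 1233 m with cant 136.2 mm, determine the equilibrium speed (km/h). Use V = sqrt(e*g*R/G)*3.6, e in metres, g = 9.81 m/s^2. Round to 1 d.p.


Convert cant: e = 136.2 mm = 0.1362 m
V_ms = sqrt(0.1362 * 9.81 * 1233 / 1.435)
V_ms = sqrt(1148.040715) = 33.8827 m/s
V = 33.8827 * 3.6 = 122.0 km/h

122.0


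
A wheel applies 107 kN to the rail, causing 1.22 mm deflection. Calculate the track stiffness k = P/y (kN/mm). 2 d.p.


Track stiffness k = P / y
k = 107 / 1.22
k = 87.70 kN/mm

87.70


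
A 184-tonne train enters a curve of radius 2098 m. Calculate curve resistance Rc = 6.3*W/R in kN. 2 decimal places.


Rc = 6.3 * W / R
Rc = 6.3 * 184 / 2098
Rc = 1159.2 / 2098
Rc = 0.55 kN

0.55


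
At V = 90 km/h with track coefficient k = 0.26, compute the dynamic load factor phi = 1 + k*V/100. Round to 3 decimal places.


phi = 1 + k * V / 100
phi = 1 + 0.26 * 90 / 100
phi = 1 + 0.234
phi = 1.234

1.234


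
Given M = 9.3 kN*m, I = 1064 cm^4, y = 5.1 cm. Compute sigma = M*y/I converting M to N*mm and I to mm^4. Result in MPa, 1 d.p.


Convert units:
M = 9.3 kN*m = 9300000 N*mm
y = 5.1 cm = 51 mm
I = 1064 cm^4 = 10640000 mm^4
sigma = 9300000 * 51 / 10640000
sigma = 44.6 MPa

44.6


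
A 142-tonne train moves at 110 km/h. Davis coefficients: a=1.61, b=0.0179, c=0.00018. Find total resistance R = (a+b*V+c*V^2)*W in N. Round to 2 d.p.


b*V = 0.0179 * 110 = 1.969
c*V^2 = 0.00018 * 12100 = 2.178
R_per_t = 1.61 + 1.969 + 2.178 = 5.757 N/t
R_total = 5.757 * 142 = 817.49 N

817.49


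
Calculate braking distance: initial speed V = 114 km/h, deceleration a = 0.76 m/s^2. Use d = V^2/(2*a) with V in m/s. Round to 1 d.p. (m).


Convert speed: V = 114 / 3.6 = 31.6667 m/s
V^2 = 1002.7778
d = 1002.7778 / (2 * 0.76)
d = 1002.7778 / 1.52
d = 659.7 m

659.7


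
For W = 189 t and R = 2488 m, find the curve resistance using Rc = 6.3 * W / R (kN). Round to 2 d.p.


Rc = 6.3 * W / R
Rc = 6.3 * 189 / 2488
Rc = 1190.7 / 2488
Rc = 0.48 kN

0.48


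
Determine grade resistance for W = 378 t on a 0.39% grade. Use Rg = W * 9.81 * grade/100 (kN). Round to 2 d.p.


Rg = W * 9.81 * grade / 100
Rg = 378 * 9.81 * 0.39 / 100
Rg = 3708.18 * 0.0039
Rg = 14.46 kN

14.46


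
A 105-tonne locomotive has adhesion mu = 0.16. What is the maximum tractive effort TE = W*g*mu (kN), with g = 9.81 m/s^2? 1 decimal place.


TE_max = W * g * mu
TE_max = 105 * 9.81 * 0.16
TE_max = 1030.05 * 0.16
TE_max = 164.8 kN

164.8


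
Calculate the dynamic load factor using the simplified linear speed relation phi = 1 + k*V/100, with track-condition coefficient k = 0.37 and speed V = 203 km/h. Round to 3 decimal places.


phi = 1 + k * V / 100
phi = 1 + 0.37 * 203 / 100
phi = 1 + 0.7511
phi = 1.751

1.751


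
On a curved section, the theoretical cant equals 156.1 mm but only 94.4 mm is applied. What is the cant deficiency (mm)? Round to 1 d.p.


Cant deficiency = equilibrium cant - actual cant
CD = 156.1 - 94.4
CD = 61.7 mm

61.7


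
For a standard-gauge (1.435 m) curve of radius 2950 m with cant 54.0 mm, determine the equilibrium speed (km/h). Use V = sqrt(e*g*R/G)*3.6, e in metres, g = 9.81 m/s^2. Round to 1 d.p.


Convert cant: e = 54.0 mm = 0.0540 m
V_ms = sqrt(0.0540 * 9.81 * 2950 / 1.435)
V_ms = sqrt(1089.012544) = 33.0002 m/s
V = 33.0002 * 3.6 = 118.8 km/h

118.8


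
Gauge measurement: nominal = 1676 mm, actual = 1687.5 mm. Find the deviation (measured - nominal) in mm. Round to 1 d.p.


Deviation = measured - nominal
Deviation = 1687.5 - 1676
Deviation = 11.5 mm

11.5


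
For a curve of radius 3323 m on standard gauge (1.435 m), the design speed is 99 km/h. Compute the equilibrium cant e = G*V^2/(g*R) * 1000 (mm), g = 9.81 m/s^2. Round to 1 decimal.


Convert speed: V = 99 / 3.6 = 27.5 m/s
Apply formula: e = 1.435 * 27.5^2 / (9.81 * 3323)
e = 1.435 * 756.25 / 32598.63
e = 0.03329 m = 33.3 mm

33.3


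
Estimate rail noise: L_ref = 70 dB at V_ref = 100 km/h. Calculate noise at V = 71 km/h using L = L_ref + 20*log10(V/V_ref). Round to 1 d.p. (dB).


V/V_ref = 71 / 100 = 0.71
log10(0.71) = -0.148742
20 * -0.148742 = -2.9748
L = 70 + -2.9748 = 67.0 dB

67.0


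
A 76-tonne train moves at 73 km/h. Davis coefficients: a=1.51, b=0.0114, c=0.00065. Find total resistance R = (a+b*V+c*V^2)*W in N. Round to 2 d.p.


b*V = 0.0114 * 73 = 0.8322
c*V^2 = 0.00065 * 5329 = 3.46385
R_per_t = 1.51 + 0.8322 + 3.46385 = 5.80605 N/t
R_total = 5.80605 * 76 = 441.26 N

441.26


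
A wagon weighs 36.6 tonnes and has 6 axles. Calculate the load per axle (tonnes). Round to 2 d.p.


Load per axle = total weight / number of axles
Load = 36.6 / 6
Load = 6.10 tonnes

6.10


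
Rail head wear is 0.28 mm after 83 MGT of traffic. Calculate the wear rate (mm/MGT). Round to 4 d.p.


Wear rate = total wear / cumulative tonnage
Rate = 0.28 / 83
Rate = 0.0034 mm/MGT

0.0034


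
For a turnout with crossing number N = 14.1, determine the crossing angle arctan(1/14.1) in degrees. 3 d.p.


1/N = 1/14.1 = 0.070922
angle = arctan(0.070922) = 0.070803 rad
angle = 0.070803 * 180/pi = 4.057 degrees

4.057


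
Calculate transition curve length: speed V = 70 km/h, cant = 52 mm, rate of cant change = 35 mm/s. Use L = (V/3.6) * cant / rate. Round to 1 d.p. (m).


Convert speed: V = 70 / 3.6 = 19.4444 m/s
L = 19.4444 * 52 / 35
L = 1011.1111 / 35
L = 28.9 m

28.9


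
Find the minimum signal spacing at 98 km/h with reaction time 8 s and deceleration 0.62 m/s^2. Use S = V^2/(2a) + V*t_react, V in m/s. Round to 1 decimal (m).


V = 98 / 3.6 = 27.2222 m/s
Braking distance = 27.2222^2 / (2*0.62) = 597.6205 m
Sighting distance = 27.2222 * 8 = 217.7778 m
S = 597.6205 + 217.7778 = 815.4 m

815.4


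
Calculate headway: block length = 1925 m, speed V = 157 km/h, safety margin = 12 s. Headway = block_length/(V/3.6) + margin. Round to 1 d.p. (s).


V = 157 / 3.6 = 43.6111 m/s
Block traversal time = 1925 / 43.6111 = 44.1401 s
Headway = 44.1401 + 12
Headway = 56.1 s

56.1


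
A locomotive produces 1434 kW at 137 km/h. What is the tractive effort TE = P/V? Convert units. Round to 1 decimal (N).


Convert: P = 1434 kW = 1434000 W
V = 137 / 3.6 = 38.0556 m/s
TE = 1434000 / 38.0556
TE = 37681.8 N

37681.8


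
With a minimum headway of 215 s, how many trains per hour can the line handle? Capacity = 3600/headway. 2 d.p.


Capacity = 3600 / headway
Capacity = 3600 / 215
Capacity = 16.74 trains/hour

16.74


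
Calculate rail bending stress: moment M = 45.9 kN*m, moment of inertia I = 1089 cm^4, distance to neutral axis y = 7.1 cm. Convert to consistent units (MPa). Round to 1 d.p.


Convert units:
M = 45.9 kN*m = 45900000 N*mm
y = 7.1 cm = 71 mm
I = 1089 cm^4 = 10890000 mm^4
sigma = 45900000 * 71 / 10890000
sigma = 299.3 MPa

299.3


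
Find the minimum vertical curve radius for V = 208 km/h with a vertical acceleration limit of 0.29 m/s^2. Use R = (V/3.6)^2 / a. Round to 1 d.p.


Convert speed: V = 208 / 3.6 = 57.7778 m/s
V^2 = 3338.2716 m^2/s^2
R_v = 3338.2716 / 0.29
R_v = 11511.3 m

11511.3


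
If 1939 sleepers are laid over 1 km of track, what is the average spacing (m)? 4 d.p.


Spacing = 1000 m / number of sleepers
Spacing = 1000 / 1939
Spacing = 0.5157 m

0.5157


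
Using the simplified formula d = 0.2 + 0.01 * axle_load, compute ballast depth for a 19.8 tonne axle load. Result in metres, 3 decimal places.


d = 0.2 + 0.01 * 19.8
d = 0.2 + 0.198
d = 0.398 m

0.398


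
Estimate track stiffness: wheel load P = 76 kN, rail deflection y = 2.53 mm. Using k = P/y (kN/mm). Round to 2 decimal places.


Track stiffness k = P / y
k = 76 / 2.53
k = 30.04 kN/mm

30.04


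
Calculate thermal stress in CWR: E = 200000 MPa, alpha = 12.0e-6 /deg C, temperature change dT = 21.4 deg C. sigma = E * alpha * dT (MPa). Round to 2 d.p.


sigma = E * alpha * dT
sigma = 200000 * 12.0e-6 * 21.4
sigma = 2.4 * 21.4
sigma = 51.36 MPa

51.36


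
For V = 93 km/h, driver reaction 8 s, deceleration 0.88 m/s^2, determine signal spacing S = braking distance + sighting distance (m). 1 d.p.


V = 93 / 3.6 = 25.8333 m/s
Braking distance = 25.8333^2 / (2*0.88) = 379.1824 m
Sighting distance = 25.8333 * 8 = 206.6667 m
S = 379.1824 + 206.6667 = 585.8 m

585.8


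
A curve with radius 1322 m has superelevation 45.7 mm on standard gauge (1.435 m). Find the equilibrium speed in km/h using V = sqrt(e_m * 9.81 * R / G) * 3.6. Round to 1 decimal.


Convert cant: e = 45.7 mm = 0.0457 m
V_ms = sqrt(0.0457 * 9.81 * 1322 / 1.435)
V_ms = sqrt(413.013989) = 20.3227 m/s
V = 20.3227 * 3.6 = 73.2 km/h

73.2


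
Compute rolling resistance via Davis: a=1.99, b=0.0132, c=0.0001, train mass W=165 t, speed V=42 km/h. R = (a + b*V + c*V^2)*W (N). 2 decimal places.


b*V = 0.0132 * 42 = 0.5544
c*V^2 = 0.0001 * 1764 = 0.1764
R_per_t = 1.99 + 0.5544 + 0.1764 = 2.7208 N/t
R_total = 2.7208 * 165 = 448.93 N

448.93


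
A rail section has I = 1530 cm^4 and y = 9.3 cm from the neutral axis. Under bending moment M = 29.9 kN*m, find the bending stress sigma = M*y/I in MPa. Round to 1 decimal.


Convert units:
M = 29.9 kN*m = 29900000 N*mm
y = 9.3 cm = 93 mm
I = 1530 cm^4 = 15300000 mm^4
sigma = 29900000 * 93 / 15300000
sigma = 181.7 MPa

181.7


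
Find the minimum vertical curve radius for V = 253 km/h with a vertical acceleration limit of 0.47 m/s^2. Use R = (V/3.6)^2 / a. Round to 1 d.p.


Convert speed: V = 253 / 3.6 = 70.2778 m/s
V^2 = 4938.966 m^2/s^2
R_v = 4938.966 / 0.47
R_v = 10508.4 m

10508.4


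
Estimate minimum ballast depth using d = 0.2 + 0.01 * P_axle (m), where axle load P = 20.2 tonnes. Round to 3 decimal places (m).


d = 0.2 + 0.01 * 20.2
d = 0.2 + 0.202
d = 0.402 m

0.402


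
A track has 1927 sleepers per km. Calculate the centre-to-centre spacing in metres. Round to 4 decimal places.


Spacing = 1000 m / number of sleepers
Spacing = 1000 / 1927
Spacing = 0.5189 m

0.5189


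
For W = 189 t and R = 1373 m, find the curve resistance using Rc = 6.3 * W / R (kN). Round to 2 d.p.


Rc = 6.3 * W / R
Rc = 6.3 * 189 / 1373
Rc = 1190.7 / 1373
Rc = 0.87 kN

0.87


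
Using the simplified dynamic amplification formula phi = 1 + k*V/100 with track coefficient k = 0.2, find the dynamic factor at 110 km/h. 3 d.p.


phi = 1 + k * V / 100
phi = 1 + 0.2 * 110 / 100
phi = 1 + 0.22
phi = 1.220

1.220


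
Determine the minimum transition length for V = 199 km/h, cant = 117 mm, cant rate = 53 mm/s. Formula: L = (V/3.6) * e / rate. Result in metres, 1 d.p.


Convert speed: V = 199 / 3.6 = 55.2778 m/s
L = 55.2778 * 117 / 53
L = 6467.5 / 53
L = 122.0 m

122.0


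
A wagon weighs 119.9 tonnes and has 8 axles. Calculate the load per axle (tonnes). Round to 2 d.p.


Load per axle = total weight / number of axles
Load = 119.9 / 8
Load = 14.99 tonnes

14.99


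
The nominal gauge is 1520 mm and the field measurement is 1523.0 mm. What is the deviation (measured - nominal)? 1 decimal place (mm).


Deviation = measured - nominal
Deviation = 1523.0 - 1520
Deviation = 3.0 mm

3.0


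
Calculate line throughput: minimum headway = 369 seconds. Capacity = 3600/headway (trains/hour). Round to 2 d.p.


Capacity = 3600 / headway
Capacity = 3600 / 369
Capacity = 9.76 trains/hour

9.76


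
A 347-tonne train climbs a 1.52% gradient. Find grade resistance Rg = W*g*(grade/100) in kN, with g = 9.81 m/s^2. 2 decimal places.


Rg = W * 9.81 * grade / 100
Rg = 347 * 9.81 * 1.52 / 100
Rg = 3404.07 * 0.0152
Rg = 51.74 kN

51.74


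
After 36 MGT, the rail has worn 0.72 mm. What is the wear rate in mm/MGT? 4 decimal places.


Wear rate = total wear / cumulative tonnage
Rate = 0.72 / 36
Rate = 0.0200 mm/MGT

0.0200


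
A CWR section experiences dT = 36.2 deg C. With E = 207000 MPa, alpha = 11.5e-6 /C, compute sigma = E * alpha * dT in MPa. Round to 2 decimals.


sigma = E * alpha * dT
sigma = 207000 * 11.5e-6 * 36.2
sigma = 2.3805 * 36.2
sigma = 86.17 MPa

86.17


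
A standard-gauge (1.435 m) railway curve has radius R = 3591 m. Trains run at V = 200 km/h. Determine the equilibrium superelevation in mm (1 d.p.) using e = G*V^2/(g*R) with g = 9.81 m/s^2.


Convert speed: V = 200 / 3.6 = 55.5556 m/s
Apply formula: e = 1.435 * 55.5556^2 / (9.81 * 3591)
e = 1.435 * 3086.4198 / 35227.71
e = 0.125725 m = 125.7 mm

125.7


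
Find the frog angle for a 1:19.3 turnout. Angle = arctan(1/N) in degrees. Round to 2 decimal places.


1/N = 1/19.3 = 0.051813
angle = arctan(0.051813) = 0.051767 rad
angle = 0.051767 * 180/pi = 2.97 degrees

2.97


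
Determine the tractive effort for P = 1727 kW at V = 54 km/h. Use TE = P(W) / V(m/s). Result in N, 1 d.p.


Convert: P = 1727 kW = 1727000 W
V = 54 / 3.6 = 15.0 m/s
TE = 1727000 / 15.0
TE = 115133.3 N

115133.3


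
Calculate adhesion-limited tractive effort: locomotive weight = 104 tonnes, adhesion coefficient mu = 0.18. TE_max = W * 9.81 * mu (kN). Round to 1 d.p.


TE_max = W * g * mu
TE_max = 104 * 9.81 * 0.18
TE_max = 1020.24 * 0.18
TE_max = 183.6 kN

183.6


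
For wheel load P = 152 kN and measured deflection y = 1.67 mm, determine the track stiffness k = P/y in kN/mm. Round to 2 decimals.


Track stiffness k = P / y
k = 152 / 1.67
k = 91.02 kN/mm

91.02


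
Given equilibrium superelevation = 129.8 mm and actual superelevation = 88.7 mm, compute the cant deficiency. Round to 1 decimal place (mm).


Cant deficiency = equilibrium cant - actual cant
CD = 129.8 - 88.7
CD = 41.1 mm

41.1


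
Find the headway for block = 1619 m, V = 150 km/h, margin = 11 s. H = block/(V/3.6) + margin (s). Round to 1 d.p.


V = 150 / 3.6 = 41.6667 m/s
Block traversal time = 1619 / 41.6667 = 38.856 s
Headway = 38.856 + 11
Headway = 49.9 s

49.9


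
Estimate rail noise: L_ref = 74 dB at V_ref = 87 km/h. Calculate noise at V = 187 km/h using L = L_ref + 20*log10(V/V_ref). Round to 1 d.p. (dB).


V/V_ref = 187 / 87 = 2.149425
log10(2.149425) = 0.332322
20 * 0.332322 = 6.6464
L = 74 + 6.6464 = 80.6 dB

80.6


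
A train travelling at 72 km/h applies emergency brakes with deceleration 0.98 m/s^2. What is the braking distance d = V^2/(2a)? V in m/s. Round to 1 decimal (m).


Convert speed: V = 72 / 3.6 = 20.0 m/s
V^2 = 400.0
d = 400.0 / (2 * 0.98)
d = 400.0 / 1.96
d = 204.1 m

204.1


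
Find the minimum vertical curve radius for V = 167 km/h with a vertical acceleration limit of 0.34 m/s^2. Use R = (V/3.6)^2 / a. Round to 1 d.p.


Convert speed: V = 167 / 3.6 = 46.3889 m/s
V^2 = 2151.929 m^2/s^2
R_v = 2151.929 / 0.34
R_v = 6329.2 m

6329.2


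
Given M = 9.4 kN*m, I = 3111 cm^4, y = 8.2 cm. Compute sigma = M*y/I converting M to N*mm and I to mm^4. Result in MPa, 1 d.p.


Convert units:
M = 9.4 kN*m = 9400000 N*mm
y = 8.2 cm = 82 mm
I = 3111 cm^4 = 31110000 mm^4
sigma = 9400000 * 82 / 31110000
sigma = 24.8 MPa

24.8


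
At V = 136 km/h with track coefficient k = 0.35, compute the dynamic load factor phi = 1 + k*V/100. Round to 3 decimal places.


phi = 1 + k * V / 100
phi = 1 + 0.35 * 136 / 100
phi = 1 + 0.476
phi = 1.476

1.476


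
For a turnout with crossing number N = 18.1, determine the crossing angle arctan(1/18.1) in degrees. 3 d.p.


1/N = 1/18.1 = 0.055249
angle = arctan(0.055249) = 0.055193 rad
angle = 0.055193 * 180/pi = 3.162 degrees

3.162


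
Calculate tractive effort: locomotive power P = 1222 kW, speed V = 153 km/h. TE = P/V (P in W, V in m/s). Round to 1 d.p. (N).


Convert: P = 1222 kW = 1222000 W
V = 153 / 3.6 = 42.5 m/s
TE = 1222000 / 42.5
TE = 28752.9 N

28752.9


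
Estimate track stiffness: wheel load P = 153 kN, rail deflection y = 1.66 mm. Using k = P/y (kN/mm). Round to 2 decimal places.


Track stiffness k = P / y
k = 153 / 1.66
k = 92.17 kN/mm

92.17


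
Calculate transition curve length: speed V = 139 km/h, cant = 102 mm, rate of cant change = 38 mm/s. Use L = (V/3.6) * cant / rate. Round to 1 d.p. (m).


Convert speed: V = 139 / 3.6 = 38.6111 m/s
L = 38.6111 * 102 / 38
L = 3938.3333 / 38
L = 103.6 m

103.6


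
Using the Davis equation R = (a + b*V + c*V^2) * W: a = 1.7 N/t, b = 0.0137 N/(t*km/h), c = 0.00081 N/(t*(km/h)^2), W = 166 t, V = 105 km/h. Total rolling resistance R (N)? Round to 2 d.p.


b*V = 0.0137 * 105 = 1.4385
c*V^2 = 0.00081 * 11025 = 8.93025
R_per_t = 1.7 + 1.4385 + 8.93025 = 12.06875 N/t
R_total = 12.06875 * 166 = 2003.41 N

2003.41


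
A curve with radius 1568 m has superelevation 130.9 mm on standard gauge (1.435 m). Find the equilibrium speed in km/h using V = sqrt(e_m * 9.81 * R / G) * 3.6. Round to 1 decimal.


Convert cant: e = 130.9 mm = 0.1309 m
V_ms = sqrt(0.1309 * 9.81 * 1568 / 1.435)
V_ms = sqrt(1403.145834) = 37.4586 m/s
V = 37.4586 * 3.6 = 134.9 km/h

134.9


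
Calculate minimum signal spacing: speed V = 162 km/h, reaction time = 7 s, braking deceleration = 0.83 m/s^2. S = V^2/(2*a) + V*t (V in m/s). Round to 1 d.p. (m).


V = 162 / 3.6 = 45.0 m/s
Braking distance = 45.0^2 / (2*0.83) = 1219.8795 m
Sighting distance = 45.0 * 7 = 315.0 m
S = 1219.8795 + 315.0 = 1534.9 m

1534.9


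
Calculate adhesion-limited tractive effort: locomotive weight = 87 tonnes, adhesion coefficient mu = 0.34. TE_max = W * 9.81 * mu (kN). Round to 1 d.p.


TE_max = W * g * mu
TE_max = 87 * 9.81 * 0.34
TE_max = 853.47 * 0.34
TE_max = 290.2 kN

290.2


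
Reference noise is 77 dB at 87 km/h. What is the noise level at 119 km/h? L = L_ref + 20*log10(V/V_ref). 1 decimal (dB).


V/V_ref = 119 / 87 = 1.367816
log10(1.367816) = 0.136028
20 * 0.136028 = 2.7206
L = 77 + 2.7206 = 79.7 dB

79.7


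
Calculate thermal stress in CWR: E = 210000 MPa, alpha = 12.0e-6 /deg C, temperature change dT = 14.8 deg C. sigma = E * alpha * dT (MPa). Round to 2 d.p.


sigma = E * alpha * dT
sigma = 210000 * 12.0e-6 * 14.8
sigma = 2.52 * 14.8
sigma = 37.30 MPa

37.30


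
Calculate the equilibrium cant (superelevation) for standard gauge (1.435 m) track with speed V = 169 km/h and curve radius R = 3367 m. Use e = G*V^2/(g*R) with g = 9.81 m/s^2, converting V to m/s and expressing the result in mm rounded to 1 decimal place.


Convert speed: V = 169 / 3.6 = 46.9444 m/s
Apply formula: e = 1.435 * 46.9444^2 / (9.81 * 3367)
e = 1.435 * 2203.7809 / 33030.27
e = 0.095743 m = 95.7 mm

95.7


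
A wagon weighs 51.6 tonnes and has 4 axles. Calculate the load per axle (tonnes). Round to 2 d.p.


Load per axle = total weight / number of axles
Load = 51.6 / 4
Load = 12.90 tonnes

12.90


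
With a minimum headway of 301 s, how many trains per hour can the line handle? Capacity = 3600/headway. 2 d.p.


Capacity = 3600 / headway
Capacity = 3600 / 301
Capacity = 11.96 trains/hour

11.96


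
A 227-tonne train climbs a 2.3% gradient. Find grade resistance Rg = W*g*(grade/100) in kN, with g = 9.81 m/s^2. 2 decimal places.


Rg = W * 9.81 * grade / 100
Rg = 227 * 9.81 * 2.3 / 100
Rg = 2226.87 * 0.023
Rg = 51.22 kN

51.22


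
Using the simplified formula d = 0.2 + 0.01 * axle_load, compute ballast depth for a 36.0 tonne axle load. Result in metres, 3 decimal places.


d = 0.2 + 0.01 * 36.0
d = 0.2 + 0.36
d = 0.560 m

0.560


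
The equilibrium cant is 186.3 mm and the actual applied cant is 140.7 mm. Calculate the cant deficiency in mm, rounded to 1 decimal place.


Cant deficiency = equilibrium cant - actual cant
CD = 186.3 - 140.7
CD = 45.6 mm

45.6


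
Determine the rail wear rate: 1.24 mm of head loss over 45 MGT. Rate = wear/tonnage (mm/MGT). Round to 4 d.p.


Wear rate = total wear / cumulative tonnage
Rate = 1.24 / 45
Rate = 0.0276 mm/MGT

0.0276


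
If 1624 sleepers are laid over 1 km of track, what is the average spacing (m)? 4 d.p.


Spacing = 1000 m / number of sleepers
Spacing = 1000 / 1624
Spacing = 0.6158 m

0.6158


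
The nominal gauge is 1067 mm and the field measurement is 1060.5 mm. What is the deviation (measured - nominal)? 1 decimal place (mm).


Deviation = measured - nominal
Deviation = 1060.5 - 1067
Deviation = -6.5 mm

-6.5


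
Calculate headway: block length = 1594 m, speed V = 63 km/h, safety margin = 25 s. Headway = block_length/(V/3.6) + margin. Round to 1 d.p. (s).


V = 63 / 3.6 = 17.5 m/s
Block traversal time = 1594 / 17.5 = 91.0857 s
Headway = 91.0857 + 25
Headway = 116.1 s

116.1


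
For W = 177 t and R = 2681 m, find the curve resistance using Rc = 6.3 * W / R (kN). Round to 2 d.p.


Rc = 6.3 * W / R
Rc = 6.3 * 177 / 2681
Rc = 1115.1 / 2681
Rc = 0.42 kN

0.42
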